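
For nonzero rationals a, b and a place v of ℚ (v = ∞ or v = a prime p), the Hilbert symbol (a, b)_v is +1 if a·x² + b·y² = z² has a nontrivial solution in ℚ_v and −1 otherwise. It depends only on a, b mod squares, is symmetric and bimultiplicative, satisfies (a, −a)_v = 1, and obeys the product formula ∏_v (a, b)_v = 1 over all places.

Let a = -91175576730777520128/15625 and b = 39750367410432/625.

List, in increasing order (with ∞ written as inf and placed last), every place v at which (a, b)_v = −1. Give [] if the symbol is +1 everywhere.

(a, b) ≡ (-1083138, 17) mod (ℚ^×)²; places V = {2, 3, 5, 7, 17, 37, 41, ∞}.
(a,b)_∞: sgn(-1083138)=−, sgn(17)=+, so +1.
(a,b)_5: α=-6, u≡2; β=-4, v≡2 (mod 5); (2|5)=-1, (2|5)=-1; sign (−1)^0·-1^-4·-1^-6 = +1.
(a,b)_3: α=7, u≡1; β=4, v≡2 (mod 3); (1|3)=+1, (2|3)=-1; sign (−1)^0·+1^4·-1^7 = -1.
(a,b)_41: α=3, u≡27; β=2, v≡38 (mod 41); (27|41)=-1, (38|41)=-1; sign (−1)^0·-1^2·-1^3 = -1.
(a,b)_37: α=3, u≡4; β=2, v≡5 (mod 37); (4|37)=+1, (5|37)=-1; sign (−1)^0·+1^2·-1^3 = -1.
(a,b)_17: α=1, u≡1; β=1, v≡2 (mod 17); (1|17)=+1, (2|17)=+1; sign (−1)^0·+1^1·+1^1 = +1.
(a,b)_2: α=11, β=8; u≡7, v≡1 (mod 8); ε(u)ε(v)=1·0, αω(v)=11·0, βω(u)=8·0; sum ≡ 0  ⇒  +1.
(a,b)_7: α=3, u≡1; β=2, v≡5 (mod 7); (1|7)=+1, (5|7)=-1; sign (−1)^0·+1^2·-1^3 = -1.
(-1083138, 17 / ℚ) ramifies at {3, 7, 37, 41}: a division algebra.

[3, 7, 37, 41]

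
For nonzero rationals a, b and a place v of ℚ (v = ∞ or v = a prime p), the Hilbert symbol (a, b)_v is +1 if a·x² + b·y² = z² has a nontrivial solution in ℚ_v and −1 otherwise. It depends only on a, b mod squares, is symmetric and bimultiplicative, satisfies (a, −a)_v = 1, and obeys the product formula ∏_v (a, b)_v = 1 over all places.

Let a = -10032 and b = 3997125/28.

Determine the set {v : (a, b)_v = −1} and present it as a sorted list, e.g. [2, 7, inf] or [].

[3, 5, 7, 19]

Mod squares: a ≡ -627, b ≡ 124355. Check v ∈ {∞, 2, 3, 5, 7, 11, 17, 19}.
v=7: a=7^0·(≡6), b=7^-1·(≡5) mod 7; (6|7)=-1, (5|7)=-1; (−1)^{0·-1·3}·(-1)^-1·(-1)^0 = -1.
v=3: a=3^1·(≡1), b=3^2·(≡2) mod 3; (1|3)=+1, (2|3)=-1; (−1)^{1·2·1}·(+1)^2·(-1)^1 = -1.
v=2: v_2(a)=4, v_2(b)=-2; units ≡ 5, 3 (mod 8); ε·ε+αω+βω = 0·1+4·1+-2·1 ≡ 0  ⇒  (a,b)_2 = +1.
v=∞: -627 < 0 and 124355 > 0  ⇒  (a,b)_∞ = +1.
v=17: a=17^0·(≡15), b=17^1·(≡6) mod 17; (15|17)=+1, (6|17)=-1; (−1)^{0·1·8}·(+1)^1·(-1)^0 = +1.
v=5: a=5^0·(≡3), b=5^3·(≡4) mod 5; (3|5)=-1, (4|5)=+1; (−1)^{0·3·2}·(-1)^3·(+1)^0 = -1.
v=19: a=19^1·(≡4), b=19^1·(≡5) mod 19; (4|19)=+1, (5|19)=+1; (−1)^{1·1·9}·(+1)^1·(+1)^1 = -1.
v=11: a=11^1·(≡1), b=11^1·(≡2) mod 11; (1|11)=+1, (2|11)=-1; (−1)^{1·1·5}·(+1)^1·(-1)^1 = +1.
Ram(-627, 124355) = {3, 5, 7, 19}; no ℚ_3-point on the conic.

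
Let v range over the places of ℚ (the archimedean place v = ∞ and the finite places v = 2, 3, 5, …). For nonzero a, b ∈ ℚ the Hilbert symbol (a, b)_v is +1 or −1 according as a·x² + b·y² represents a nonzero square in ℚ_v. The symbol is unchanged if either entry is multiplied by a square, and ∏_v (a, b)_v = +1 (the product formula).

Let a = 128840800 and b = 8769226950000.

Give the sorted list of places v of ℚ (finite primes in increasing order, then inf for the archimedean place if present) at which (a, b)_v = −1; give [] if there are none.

Mod squares: a ≡ 22, b ≡ 55. Check v ∈ {∞, 2, 3, 5, 11}.
v=5: a=5^2·(≡2), b=5^5·(≡4) mod 5; (2|5)=-1, (4|5)=+1; (−1)^{2·5·2}·(-1)^5·(+1)^2 = -1.
v=∞: 22 > 0 and 55 > 0  ⇒  (a,b)_∞ = +1.
v=11: a=11^5·(≡8), b=11^7·(≡1) mod 11; (8|11)=-1, (1|11)=+1; (−1)^{5·7·5}·(-1)^7·(+1)^5 = +1.
v=2: v_2(a)=5, v_2(b)=4; units ≡ 3, 7 (mod 8); ε·ε+αω+βω = 1·1+5·0+4·1 ≡ 1  ⇒  (a,b)_2 = -1.
v=3: a=3^0·(≡1), b=3^2·(≡1) mod 3; (1|3)=+1, (1|3)=+1; (−1)^{0·2·1}·(+1)^2·(+1)^0 = +1.
Ram(22, 55) = {2, 5}; no ℚ_2-point on the conic.

[2, 5]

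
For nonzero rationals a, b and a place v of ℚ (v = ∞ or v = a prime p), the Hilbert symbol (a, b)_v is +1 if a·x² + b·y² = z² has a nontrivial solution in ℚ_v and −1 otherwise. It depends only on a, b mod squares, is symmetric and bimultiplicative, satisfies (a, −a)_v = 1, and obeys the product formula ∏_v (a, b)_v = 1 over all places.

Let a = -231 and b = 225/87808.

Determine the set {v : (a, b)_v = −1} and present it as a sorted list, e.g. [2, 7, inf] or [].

Mod squares: a ≡ -231, b ≡ 7. Check v ∈ {∞, 2, 3, 5, 7, 11}.
v=7: a=7^1·(≡2), b=7^-3·(≡2) mod 7; (2|7)=+1, (2|7)=+1; (−1)^{1·-3·3}·(+1)^-3·(+1)^1 = -1.
v=11: a=11^1·(≡1), b=11^0·(≡10) mod 11; (1|11)=+1, (10|11)=-1; (−1)^{1·0·5}·(+1)^0·(-1)^1 = -1.
v=3: a=3^1·(≡1), b=3^2·(≡1) mod 3; (1|3)=+1, (1|3)=+1; (−1)^{1·2·1}·(+1)^2·(+1)^1 = +1.
v=5: a=5^0·(≡4), b=5^2·(≡3) mod 5; (4|5)=+1, (3|5)=-1; (−1)^{0·2·2}·(+1)^2·(-1)^0 = +1.
v=2: v_2(a)=0, v_2(b)=-8; units ≡ 1, 7 (mod 8); ε·ε+αω+βω = 0·1+0·0+-8·0 ≡ 0  ⇒  (a,b)_2 = +1.
v=∞: -231 < 0 and 7 > 0  ⇒  (a,b)_∞ = +1.
(-231, 7 / ℚ) ramifies at {7, 11}: a division algebra.

[7, 11]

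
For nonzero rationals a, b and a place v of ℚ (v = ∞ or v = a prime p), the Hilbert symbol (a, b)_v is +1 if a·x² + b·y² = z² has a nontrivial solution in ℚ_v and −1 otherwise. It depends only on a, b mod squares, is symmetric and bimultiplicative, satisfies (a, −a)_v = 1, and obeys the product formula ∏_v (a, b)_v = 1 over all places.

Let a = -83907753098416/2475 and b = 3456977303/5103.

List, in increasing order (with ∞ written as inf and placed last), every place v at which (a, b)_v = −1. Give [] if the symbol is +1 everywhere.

Mod squares: a ≡ -134849, b ≡ 77441. Check v ∈ {∞, 2, 3, 5, 7, 11, 13, 23, 37, 41, 43}.
v=37: a=37^2·(≡28), b=37^1·(≡21) mod 37; (28|37)=+1, (21|37)=+1; (−1)^{2·1·18}·(+1)^1·(+1)^2 = +1.
v=∞: -134849 < 0 and 77441 > 0  ⇒  (a,b)_∞ = +1.
v=5: a=5^-2·(≡1), b=5^0·(≡1) mod 5; (1|5)=+1, (1|5)=+1; (−1)^{-2·0·2}·(+1)^0·(+1)^-2 = +1.
v=13: a=13^3·(≡12), b=13^3·(≡10) mod 13; (12|13)=+1, (10|13)=+1; (−1)^{3·3·6}·(+1)^3·(+1)^3 = +1.
v=7: a=7^0·(≡3), b=7^-1·(≡3) mod 7; (3|7)=-1, (3|7)=-1; (−1)^{0·-1·3}·(-1)^-1·(-1)^0 = -1.
v=2: v_2(a)=4, v_2(b)=0; units ≡ 7, 1 (mod 8); ε·ε+αω+βω = 1·0+4·0+0·0 ≡ 0  ⇒  (a,b)_2 = +1.
v=3: a=3^-2·(≡1), b=3^-6·(≡2) mod 3; (1|3)=+1, (2|3)=-1; (−1)^{-2·-6·1}·(+1)^-6·(-1)^-2 = +1.
v=41: a=41^1·(≡4), b=41^0·(≡25) mod 41; (4|41)=+1, (25|41)=+1; (−1)^{1·0·20}·(+1)^0·(+1)^1 = +1.
v=11: a=11^-1·(≡10), b=11^0·(≡1) mod 11; (10|11)=-1, (1|11)=+1; (−1)^{-1·0·5}·(-1)^0·(+1)^-1 = +1.
v=23: a=23^1·(≡3), b=23^1·(≡2) mod 23; (3|23)=+1, (2|23)=+1; (−1)^{1·1·11}·(+1)^1·(+1)^1 = -1.
v=43: a=43^2·(≡30), b=43^2·(≡21) mod 43; (30|43)=-1, (21|43)=+1; (−1)^{2·2·21}·(-1)^2·(+1)^2 = +1.
Ram(-134849, 77441) = {7, 23}; no ℚ_7-point on the conic.

[7, 23]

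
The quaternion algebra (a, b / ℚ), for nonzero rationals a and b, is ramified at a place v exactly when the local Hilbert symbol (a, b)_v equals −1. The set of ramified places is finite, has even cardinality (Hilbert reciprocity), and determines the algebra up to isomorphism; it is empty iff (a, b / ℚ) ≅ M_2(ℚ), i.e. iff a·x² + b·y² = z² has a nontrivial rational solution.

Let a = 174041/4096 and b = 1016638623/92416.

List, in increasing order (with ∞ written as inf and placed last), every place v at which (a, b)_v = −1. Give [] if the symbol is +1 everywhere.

[11, 47]

Mod squares: a ≡ 329, b ≡ 47047. Check v ∈ {∞, 2, 3, 7, 11, 13, 19, 23, 47}.
v=∞: 329 > 0 and 47047 > 0  ⇒  (a,b)_∞ = +1.
v=13: a=13^0·(≡10), b=13^1·(≡11) mod 13; (10|13)=+1, (11|13)=-1; (−1)^{0·1·6}·(+1)^1·(-1)^0 = +1.
v=23: a=23^2·(≡15), b=23^0·(≡3) mod 23; (15|23)=-1, (3|23)=+1; (−1)^{2·0·11}·(-1)^0·(+1)^2 = +1.
v=7: a=7^1·(≡6), b=7^5·(≡1) mod 7; (6|7)=-1, (1|7)=+1; (−1)^{1·5·3}·(-1)^5·(+1)^1 = +1.
v=11: a=11^0·(≡8), b=11^1·(≡9) mod 11; (8|11)=-1, (9|11)=+1; (−1)^{0·1·5}·(-1)^1·(+1)^0 = -1.
v=47: a=47^1·(≡12), b=47^1·(≡36) mod 47; (12|47)=+1, (36|47)=+1; (−1)^{1·1·23}·(+1)^1·(+1)^1 = -1.
v=3: a=3^0·(≡2), b=3^2·(≡1) mod 3; (2|3)=-1, (1|3)=+1; (−1)^{0·2·1}·(-1)^2·(+1)^0 = +1.
v=2: v_2(a)=-12, v_2(b)=-8; units ≡ 1, 7 (mod 8); ε·ε+αω+βω = 0·1+-12·0+-8·0 ≡ 0  ⇒  (a,b)_2 = +1.
v=19: a=19^0·(≡7), b=19^-2·(≡2) mod 19; (7|19)=+1, (2|19)=-1; (−1)^{0·-2·9}·(+1)^-2·(-1)^0 = +1.
(329, 47047 / ℚ) ramifies at {11, 47}: a division algebra.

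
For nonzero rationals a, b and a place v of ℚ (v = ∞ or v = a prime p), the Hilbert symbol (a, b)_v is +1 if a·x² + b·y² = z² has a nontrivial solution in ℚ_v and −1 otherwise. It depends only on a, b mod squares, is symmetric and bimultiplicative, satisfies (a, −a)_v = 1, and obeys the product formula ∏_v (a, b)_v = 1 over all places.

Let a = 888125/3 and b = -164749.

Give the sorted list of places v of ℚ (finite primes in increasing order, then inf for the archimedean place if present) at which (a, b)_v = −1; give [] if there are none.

[2, 3]

Mod squares: a ≡ 87, b ≡ -164749. Check v ∈ {∞, 2, 3, 5, 7, 13, 19, 23, 29}.
v=13: a=13^0·(≡10), b=13^1·(≡2) mod 13; (10|13)=+1, (2|13)=-1; (−1)^{0·1·6}·(+1)^1·(-1)^0 = +1.
v=∞: 87 > 0 and -164749 < 0  ⇒  (a,b)_∞ = +1.
v=3: a=3^-1·(≡2), b=3^0·(≡2) mod 3; (2|3)=-1, (2|3)=-1; (−1)^{-1·0·1}·(-1)^0·(-1)^-1 = -1.
v=5: a=5^4·(≡2), b=5^0·(≡1) mod 5; (2|5)=-1, (1|5)=+1; (−1)^{4·0·2}·(-1)^0·(+1)^4 = +1.
v=23: a=23^0·(≡1), b=23^1·(≡13) mod 23; (1|23)=+1, (13|23)=+1; (−1)^{0·1·11}·(+1)^1·(+1)^0 = +1.
v=7: a=7^2·(≡3), b=7^0·(≡3) mod 7; (3|7)=-1, (3|7)=-1; (−1)^{2·0·3}·(-1)^0·(-1)^2 = +1.
v=29: a=29^1·(≡10), b=29^1·(≡3) mod 29; (10|29)=-1, (3|29)=-1; (−1)^{1·1·14}·(-1)^1·(-1)^1 = +1.
v=19: a=19^0·(≡9), b=19^1·(≡12) mod 19; (9|19)=+1, (12|19)=-1; (−1)^{0·1·9}·(+1)^1·(-1)^0 = +1.
v=2: v_2(a)=0, v_2(b)=0; units ≡ 7, 3 (mod 8); ε·ε+αω+βω = 1·1+0·1+0·0 ≡ 1  ⇒  (a,b)_2 = -1.
(87, -164749 / ℚ) ramifies at {2, 3}: a division algebra.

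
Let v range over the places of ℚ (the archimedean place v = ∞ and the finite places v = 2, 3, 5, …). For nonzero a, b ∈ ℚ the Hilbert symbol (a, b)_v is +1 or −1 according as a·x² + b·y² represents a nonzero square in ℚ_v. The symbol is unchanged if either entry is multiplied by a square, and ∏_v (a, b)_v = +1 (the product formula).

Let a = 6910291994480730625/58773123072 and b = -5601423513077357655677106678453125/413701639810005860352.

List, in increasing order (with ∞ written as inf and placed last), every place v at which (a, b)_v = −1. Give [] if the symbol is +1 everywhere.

Mod squares: a ≡ 3, b ≡ -150722. Check v ∈ {∞, 2, 3, 5, 7, 11, 13, 17, 29, 31}.
v=11: a=11^2·(≡5), b=11^3·(≡5) mod 11; (5|11)=+1, (5|11)=+1; (−1)^{2·3·5}·(+1)^3·(+1)^2 = +1.
v=5: a=5^4·(≡2), b=5^6·(≡2) mod 5; (2|5)=-1, (2|5)=-1; (−1)^{4·6·2}·(-1)^6·(-1)^4 = +1.
v=17: a=17^0·(≡7), b=17^-1·(≡13) mod 17; (7|17)=-1, (13|17)=+1; (−1)^{0·-1·8}·(-1)^-1·(+1)^0 = -1.
v=∞: 3 > 0 and -150722 < 0  ⇒  (a,b)_∞ = +1.
v=29: a=29^2·(≡27), b=29^4·(≡24) mod 29; (27|29)=-1, (24|29)=+1; (−1)^{2·4·14}·(-1)^4·(+1)^2 = +1.
v=13: a=13^0·(≡3), b=13^-1·(≡2) mod 13; (3|13)=+1, (2|13)=-1; (−1)^{0·-1·6}·(+1)^-1·(-1)^0 = +1.
v=7: a=7^6·(≡5), b=7^12·(≡1) mod 7; (5|7)=-1, (1|7)=+1; (−1)^{6·12·3}·(-1)^12·(+1)^6 = +1.
v=31: a=31^4·(≡29), b=31^7·(≡14) mod 31; (29|31)=-1, (14|31)=+1; (−1)^{4·7·15}·(-1)^7·(+1)^4 = -1.
v=3: a=3^-15·(≡1), b=3^-20·(≡1) mod 3; (1|3)=+1, (1|3)=+1; (−1)^{-15·-20·1}·(+1)^-20·(+1)^-15 = +1.
v=2: v_2(a)=-12, v_2(b)=-29; units ≡ 3, 7 (mod 8); ε·ε+αω+βω = 1·1+-12·0+-29·1 ≡ 0  ⇒  (a,b)_2 = +1.
|Ram(3, -150722)| = 2, even; anisotropic at {17, 31}.

[17, 31]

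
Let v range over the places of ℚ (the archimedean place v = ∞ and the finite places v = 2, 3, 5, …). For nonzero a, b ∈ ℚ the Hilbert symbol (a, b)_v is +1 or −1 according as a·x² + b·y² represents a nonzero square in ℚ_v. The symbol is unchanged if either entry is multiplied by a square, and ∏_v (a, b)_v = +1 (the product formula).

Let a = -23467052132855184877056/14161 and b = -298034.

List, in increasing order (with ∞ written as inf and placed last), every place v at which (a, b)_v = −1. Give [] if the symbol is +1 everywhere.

(a, b) ≡ (-15686, -298034) mod (ℚ^×)²; places V = {2, 3, 7, 11, 17, 19, 23, 31, ∞}.
(a,b)_31: α=3, u≡27; β=1, v≡27 (mod 31); (27|31)=-1, (27|31)=-1; sign (−1)^1·-1^1·-1^3 = -1.
(a,b)_23: α=3, u≡2; β=1, v≡14 (mod 23); (2|23)=+1, (14|23)=-1; sign (−1)^1·+1^1·-1^3 = +1.
(a,b)_3: α=6, u≡1; β=0, v≡1 (mod 3); (1|3)=+1, (1|3)=+1; sign (−1)^0·+1^0·+1^6 = +1.
(a,b)_7: α=-2, u≡1; β=0, v≡5 (mod 7); (1|7)=+1, (5|7)=-1; sign (−1)^0·+1^0·-1^-2 = +1.
(a,b)_∞: sgn(-15686)=−, sgn(-298034)=−, so -1.
(a,b)_19: α=4, u≡14; β=1, v≡8 (mod 19); (14|19)=-1, (8|19)=-1; sign (−1)^0·-1^1·-1^4 = -1.
(a,b)_17: α=-2, u≡7; β=0, v≡10 (mod 17); (7|17)=-1, (10|17)=-1; sign (−1)^0·-1^0·-1^-2 = +1.
(a,b)_2: α=9, β=1; u≡5, v≡7 (mod 8); ε(u)ε(v)=0·1, αω(v)=9·0, βω(u)=1·1; sum ≡ 1  ⇒  -1.
(a,b)_11: α=3, u≡1; β=1, v≡10 (mod 11); (1|11)=+1, (10|11)=-1; sign (−1)^1·+1^1·-1^3 = +1.
Ram(-15686, -298034) = {2, 19, 31, ∞}; no ℚ_2-point on the conic.

[2, 19, 31, inf]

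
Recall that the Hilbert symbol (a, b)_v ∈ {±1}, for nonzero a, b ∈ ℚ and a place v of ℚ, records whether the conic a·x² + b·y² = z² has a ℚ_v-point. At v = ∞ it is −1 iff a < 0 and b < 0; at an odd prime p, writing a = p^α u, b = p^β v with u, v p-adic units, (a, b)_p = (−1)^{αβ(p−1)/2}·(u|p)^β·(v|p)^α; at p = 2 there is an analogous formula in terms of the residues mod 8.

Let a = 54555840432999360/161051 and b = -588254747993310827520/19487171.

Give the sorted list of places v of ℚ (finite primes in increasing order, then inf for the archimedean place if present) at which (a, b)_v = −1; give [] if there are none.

[5, 13, 17, 19]

Mod squares: a ≡ 279565, b ≡ -312455. Check v ∈ {∞, 2, 3, 5, 7, 11, 13, 17, 19, 23}.
v=7: a=7^2·(≡5), b=7^2·(≡4) mod 7; (5|7)=-1, (4|7)=+1; (−1)^{2·2·3}·(-1)^2·(+1)^2 = +1.
v=19: a=19^2·(≡14), b=19^3·(≡1) mod 19; (14|19)=-1, (1|19)=+1; (−1)^{2·3·9}·(-1)^3·(+1)^2 = -1.
v=3: a=3^8·(≡1), b=3^4·(≡1) mod 3; (1|3)=+1, (1|3)=+1; (−1)^{8·4·1}·(+1)^4·(+1)^8 = +1.
v=13: a=13^1·(≡1), b=13^3·(≡7) mod 13; (1|13)=+1, (7|13)=-1; (−1)^{1·3·6}·(+1)^3·(-1)^1 = -1.
v=∞: 279565 > 0 and -312455 < 0  ⇒  (a,b)_∞ = +1.
v=17: a=17^3·(≡10), b=17^4·(≡11) mod 17; (10|17)=-1, (11|17)=-1; (−1)^{3·4·8}·(-1)^4·(-1)^3 = -1.
v=2: v_2(a)=6, v_2(b)=10; units ≡ 5, 1 (mod 8); ε·ε+αω+βω = 0·0+6·0+10·1 ≡ 0  ⇒  (a,b)_2 = +1.
v=23: a=23^1·(≡5), b=23^1·(≡9) mod 23; (5|23)=-1, (9|23)=+1; (−1)^{1·1·11}·(-1)^1·(+1)^1 = +1.
v=11: a=11^-5·(≡4), b=11^-7·(≡8) mod 11; (4|11)=+1, (8|11)=-1; (−1)^{-5·-7·5}·(+1)^-7·(-1)^-5 = +1.
v=5: a=5^1·(≡2), b=5^1·(≡1) mod 5; (2|5)=-1, (1|5)=+1; (−1)^{1·1·2}·(-1)^1·(+1)^1 = -1.
Ram(279565, -312455) = {5, 13, 17, 19}; no ℚ_5-point on the conic.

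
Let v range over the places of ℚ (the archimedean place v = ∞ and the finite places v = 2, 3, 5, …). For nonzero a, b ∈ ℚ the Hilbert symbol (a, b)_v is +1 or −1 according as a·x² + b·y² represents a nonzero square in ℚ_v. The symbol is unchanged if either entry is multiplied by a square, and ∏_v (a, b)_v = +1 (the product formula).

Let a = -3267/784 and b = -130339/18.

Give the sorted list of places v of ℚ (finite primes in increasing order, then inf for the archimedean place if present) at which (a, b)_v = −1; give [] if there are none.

(a, b) ≡ (-3, -902) mod (ℚ^×)²; places V = {2, 3, 7, 11, 17, 41, ∞}.
(a,b)_11: α=2, u≡2; β=1, v≡6 (mod 11); (2|11)=-1, (6|11)=-1; sign (−1)^0·-1^1·-1^2 = -1.
(a,b)_∞: sgn(-3)=−, sgn(-902)=−, so -1.
(a,b)_41: α=0, u≡19; β=1, v≡17 (mod 41); (19|41)=-1, (17|41)=-1; sign (−1)^0·-1^1·-1^0 = -1.
(a,b)_7: α=-2, u≡1; β=0, v≡2 (mod 7); (1|7)=+1, (2|7)=+1; sign (−1)^0·+1^0·+1^-2 = +1.
(a,b)_3: α=3, u≡2; β=-2, v≡1 (mod 3); (2|3)=-1, (1|3)=+1; sign (−1)^0·-1^-2·+1^3 = +1.
(a,b)_2: α=-4, β=-1; u≡5, v≡5 (mod 8); ε(u)ε(v)=0·0, αω(v)=-4·1, βω(u)=-1·1; sum ≡ 1  ⇒  -1.
(a,b)_17: α=0, u≡7; β=2, v≡8 (mod 17); (7|17)=-1, (8|17)=+1; sign (−1)^0·-1^2·+1^0 = +1.
|Ram(-3, -902)| = 4, even; anisotropic at {2, 11, 41, ∞}.

[2, 11, 41, inf]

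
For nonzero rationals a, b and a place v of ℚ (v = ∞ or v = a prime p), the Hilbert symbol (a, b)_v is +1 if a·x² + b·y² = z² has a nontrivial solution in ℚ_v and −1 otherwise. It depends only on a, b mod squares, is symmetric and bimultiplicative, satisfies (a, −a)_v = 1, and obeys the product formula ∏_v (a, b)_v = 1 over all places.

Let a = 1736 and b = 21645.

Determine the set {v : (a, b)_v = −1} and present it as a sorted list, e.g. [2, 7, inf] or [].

Mod squares: a ≡ 434, b ≡ 2405. Check v ∈ {∞, 2, 3, 5, 7, 13, 31, 37}.
v=13: a=13^0·(≡7), b=13^1·(≡1) mod 13; (7|13)=-1, (1|13)=+1; (−1)^{0·1·6}·(-1)^1·(+1)^0 = -1.
v=2: v_2(a)=3, v_2(b)=0; units ≡ 1, 5 (mod 8); ε·ε+αω+βω = 0·0+3·1+0·0 ≡ 1  ⇒  (a,b)_2 = -1.
v=31: a=31^1·(≡25), b=31^0·(≡7) mod 31; (25|31)=+1, (7|31)=+1; (−1)^{1·0·15}·(+1)^0·(+1)^1 = +1.
v=5: a=5^0·(≡1), b=5^1·(≡4) mod 5; (1|5)=+1, (4|5)=+1; (−1)^{0·1·2}·(+1)^1·(+1)^0 = +1.
v=37: a=37^0·(≡34), b=37^1·(≡30) mod 37; (34|37)=+1, (30|37)=+1; (−1)^{0·1·18}·(+1)^1·(+1)^0 = +1.
v=3: a=3^0·(≡2), b=3^2·(≡2) mod 3; (2|3)=-1, (2|3)=-1; (−1)^{0·2·1}·(-1)^2·(-1)^0 = +1.
v=∞: 434 > 0 and 2405 > 0  ⇒  (a,b)_∞ = +1.
v=7: a=7^1·(≡3), b=7^0·(≡1) mod 7; (3|7)=-1, (1|7)=+1; (−1)^{1·0·3}·(-1)^0·(+1)^1 = +1.
|Ram(434, 2405)| = 2, even; anisotropic at {2, 13}.

[2, 13]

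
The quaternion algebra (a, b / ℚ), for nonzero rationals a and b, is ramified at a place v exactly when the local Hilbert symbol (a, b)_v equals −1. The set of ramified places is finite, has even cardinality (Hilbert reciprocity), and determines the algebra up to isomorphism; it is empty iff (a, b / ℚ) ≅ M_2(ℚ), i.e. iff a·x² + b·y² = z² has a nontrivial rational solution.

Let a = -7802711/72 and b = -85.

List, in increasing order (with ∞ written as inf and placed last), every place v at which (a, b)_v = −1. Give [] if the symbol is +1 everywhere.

[2, 5, 17, 19, 29, inf]

Mod squares: a ≡ -1102, b ≡ -85. Check v ∈ {∞, 2, 3, 5, 7, 17, 19, 29}.
v=17: a=17^2·(≡12), b=17^1·(≡12) mod 17; (12|17)=-1, (12|17)=-1; (−1)^{2·1·8}·(-1)^1·(-1)^2 = -1.
v=3: a=3^-2·(≡2), b=3^0·(≡2) mod 3; (2|3)=-1, (2|3)=-1; (−1)^{-2·0·1}·(-1)^0·(-1)^-2 = +1.
v=∞: -1102 < 0 and -85 < 0  ⇒  (a,b)_∞ = -1.
v=29: a=29^1·(≡23), b=29^0·(≡2) mod 29; (23|29)=+1, (2|29)=-1; (−1)^{1·0·14}·(+1)^0·(-1)^1 = -1.
v=19: a=19^1·(≡15), b=19^0·(≡10) mod 19; (15|19)=-1, (10|19)=-1; (−1)^{1·0·9}·(-1)^0·(-1)^1 = -1.
v=7: a=7^2·(≡2), b=7^0·(≡6) mod 7; (2|7)=+1, (6|7)=-1; (−1)^{2·0·3}·(+1)^0·(-1)^2 = +1.
v=5: a=5^0·(≡2), b=5^1·(≡3) mod 5; (2|5)=-1, (3|5)=-1; (−1)^{0·1·2}·(-1)^1·(-1)^0 = -1.
v=2: v_2(a)=-3, v_2(b)=0; units ≡ 1, 3 (mod 8); ε·ε+αω+βω = 0·1+-3·1+0·0 ≡ 1  ⇒  (a,b)_2 = -1.
Ram(-1102, -85) = {2, 5, 17, 19, 29, ∞}; no ℚ_2-point on the conic.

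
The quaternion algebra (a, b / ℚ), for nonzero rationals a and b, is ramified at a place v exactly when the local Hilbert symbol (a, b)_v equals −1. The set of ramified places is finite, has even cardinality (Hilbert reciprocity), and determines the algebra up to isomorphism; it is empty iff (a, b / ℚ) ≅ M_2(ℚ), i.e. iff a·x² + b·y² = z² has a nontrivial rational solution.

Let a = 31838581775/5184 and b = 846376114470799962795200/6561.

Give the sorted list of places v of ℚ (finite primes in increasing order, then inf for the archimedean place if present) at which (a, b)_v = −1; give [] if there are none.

Mod squares: a ≡ 1271, b ≡ 16523. Check v ∈ {∞, 2, 3, 5, 7, 11, 13, 17, 31, 41}.
v=41: a=41^1·(≡36), b=41^3·(≡35) mod 41; (36|41)=+1, (35|41)=-1; (−1)^{1·3·20}·(+1)^3·(-1)^1 = -1.
v=∞: 1271 > 0 and 16523 > 0  ⇒  (a,b)_∞ = +1.
v=13: a=13^2·(≡12), b=13^5·(≡10) mod 13; (12|13)=+1, (10|13)=+1; (−1)^{2·5·6}·(+1)^5·(+1)^2 = +1.
v=17: a=17^0·(≡9), b=17^2·(≡9) mod 17; (9|17)=+1, (9|17)=+1; (−1)^{0·2·8}·(+1)^2·(+1)^0 = +1.
v=5: a=5^2·(≡4), b=5^2·(≡3) mod 5; (4|5)=+1, (3|5)=-1; (−1)^{2·2·2}·(+1)^2·(-1)^2 = +1.
v=3: a=3^-4·(≡2), b=3^-8·(≡2) mod 3; (2|3)=-1, (2|3)=-1; (−1)^{-4·-8·1}·(-1)^-8·(-1)^-4 = +1.
v=11: a=11^2·(≡10), b=11^0·(≡3) mod 11; (10|11)=-1, (3|11)=+1; (−1)^{2·0·5}·(-1)^0·(+1)^2 = +1.
v=7: a=7^2·(≡1), b=7^4·(≡3) mod 7; (1|7)=+1, (3|7)=-1; (−1)^{2·4·3}·(+1)^4·(-1)^2 = +1.
v=31: a=31^1·(≡1), b=31^3·(≡29) mod 31; (1|31)=+1, (29|31)=-1; (−1)^{1·3·15}·(+1)^3·(-1)^1 = +1.
v=2: v_2(a)=-6, v_2(b)=6; units ≡ 7, 3 (mod 8); ε·ε+αω+βω = 1·1+-6·1+6·0 ≡ 1  ⇒  (a,b)_2 = -1.
(1271, 16523 / ℚ) ramifies at {2, 41}: a division algebra.

[2, 41]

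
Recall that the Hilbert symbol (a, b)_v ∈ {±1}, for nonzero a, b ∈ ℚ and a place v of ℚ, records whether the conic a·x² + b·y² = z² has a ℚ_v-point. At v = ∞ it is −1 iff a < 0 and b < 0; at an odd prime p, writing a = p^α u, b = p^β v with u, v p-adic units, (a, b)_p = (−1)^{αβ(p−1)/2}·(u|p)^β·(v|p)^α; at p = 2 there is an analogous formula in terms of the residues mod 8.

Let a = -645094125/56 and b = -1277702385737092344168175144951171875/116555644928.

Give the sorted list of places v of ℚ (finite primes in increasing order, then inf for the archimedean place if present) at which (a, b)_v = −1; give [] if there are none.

[7, 13, 31, inf]

Mod squares: a ≡ -26390, b ≡ -806. Check v ∈ {∞, 2, 3, 5, 7, 13, 23, 29, 31, 41}.
v=5: a=5^3·(≡2), b=5^10·(≡4) mod 5; (2|5)=-1, (4|5)=+1; (−1)^{3·10·2}·(-1)^10·(+1)^3 = +1.
v=∞: -26390 < 0 and -806 < 0  ⇒  (a,b)_∞ = -1.
v=31: a=31^0·(≡15), b=31^1·(≡8) mod 31; (15|31)=-1, (8|31)=+1; (−1)^{0·1·15}·(-1)^1·(+1)^0 = -1.
v=13: a=13^3·(≡8), b=13^9·(≡1) mod 13; (8|13)=-1, (1|13)=+1; (−1)^{3·9·6}·(-1)^9·(+1)^3 = -1.
v=3: a=3^4·(≡1), b=3^14·(≡1) mod 3; (1|3)=+1, (1|3)=+1; (−1)^{4·14·1}·(+1)^14·(+1)^4 = +1.
v=23: a=23^0·(≡10), b=23^-2·(≡14) mod 23; (10|23)=-1, (14|23)=-1; (−1)^{0·-2·11}·(-1)^-2·(-1)^0 = +1.
v=29: a=29^1·(≡15), b=29^4·(≡23) mod 29; (15|29)=-1, (23|29)=+1; (−1)^{1·4·14}·(-1)^4·(+1)^1 = +1.
v=2: v_2(a)=-3, v_2(b)=-17; units ≡ 5, 5 (mod 8); ε·ε+αω+βω = 0·0+-3·1+-17·1 ≡ 0  ⇒  (a,b)_2 = +1.
v=7: a=7^-1·(≡3), b=7^6·(≡6) mod 7; (3|7)=-1, (6|7)=-1; (−1)^{-1·6·3}·(-1)^6·(-1)^-1 = -1.
v=41: a=41^0·(≡19), b=41^-2·(≡14) mod 41; (19|41)=-1, (14|41)=-1; (−1)^{0·-2·20}·(-1)^-2·(-1)^0 = +1.
(-26390, -806 / ℚ) ramifies at {7, 13, 31, ∞}: a division algebra.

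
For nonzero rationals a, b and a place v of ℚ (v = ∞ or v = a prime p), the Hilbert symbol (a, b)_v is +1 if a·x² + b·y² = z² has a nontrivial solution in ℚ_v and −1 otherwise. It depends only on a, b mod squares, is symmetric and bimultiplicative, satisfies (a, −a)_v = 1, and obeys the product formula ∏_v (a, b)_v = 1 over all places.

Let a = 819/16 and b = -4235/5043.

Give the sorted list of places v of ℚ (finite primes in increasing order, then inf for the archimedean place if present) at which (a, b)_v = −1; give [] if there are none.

[2, 7]

(a, b) ≡ (91, -105) mod (ℚ^×)²; places V = {2, 3, 5, 7, 11, 13, 41, ∞}.
(a,b)_3: α=2, u≡1; β=-1, v≡1 (mod 3); (1|3)=+1, (1|3)=+1; sign (−1)^0·+1^-1·+1^2 = +1.
(a,b)_13: α=1, u≡8; β=0, v≡10 (mod 13); (8|13)=-1, (10|13)=+1; sign (−1)^0·-1^0·+1^1 = +1.
(a,b)_11: α=0, u≡1; β=2, v≡4 (mod 11); (1|11)=+1, (4|11)=+1; sign (−1)^0·+1^2·+1^0 = +1.
(a,b)_41: α=0, u≡23; β=-2, v≡37 (mod 41); (23|41)=+1, (37|41)=+1; sign (−1)^0·+1^-2·+1^0 = +1.
(a,b)_7: α=1, u≡6; β=1, v≡6 (mod 7); (6|7)=-1, (6|7)=-1; sign (−1)^1·-1^1·-1^1 = -1.
(a,b)_∞: sgn(91)=+, sgn(-105)=−, so +1.
(a,b)_5: α=0, u≡4; β=1, v≡1 (mod 5); (4|5)=+1, (1|5)=+1; sign (−1)^0·+1^1·+1^0 = +1.
(a,b)_2: α=-4, β=0; u≡3, v≡7 (mod 8); ε(u)ε(v)=1·1, αω(v)=-4·0, βω(u)=0·1; sum ≡ 1  ⇒  -1.
Ram(91, -105) = {2, 7}; no ℚ_2-point on the conic.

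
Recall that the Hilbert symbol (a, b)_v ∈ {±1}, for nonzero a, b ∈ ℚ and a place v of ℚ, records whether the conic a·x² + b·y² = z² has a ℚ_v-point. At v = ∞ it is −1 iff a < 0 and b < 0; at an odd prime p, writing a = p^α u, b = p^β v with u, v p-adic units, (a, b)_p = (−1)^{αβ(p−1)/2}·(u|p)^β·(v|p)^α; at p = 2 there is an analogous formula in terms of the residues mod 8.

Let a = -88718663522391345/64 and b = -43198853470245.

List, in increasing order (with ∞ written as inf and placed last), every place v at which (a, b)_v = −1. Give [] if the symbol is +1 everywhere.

(a, b) ≡ (-5945, -1045) mod (ℚ^×)²; places V = {2, 3, 5, 11, 19, 29, 41, ∞}.
(a,b)_29: α=3, u≡10; β=2, v≡9 (mod 29); (10|29)=-1, (9|29)=+1; sign (−1)^0·-1^2·+1^3 = +1.
(a,b)_2: α=-6, β=0; u≡7, v≡3 (mod 8); ε(u)ε(v)=1·1, αω(v)=-6·1, βω(u)=0·0; sum ≡ 1  ⇒  -1.
(a,b)_11: α=0, u≡7; β=1, v≡1 (mod 11); (7|11)=-1, (1|11)=+1; sign (−1)^0·-1^1·+1^0 = -1.
(a,b)_∞: sgn(-5945)=−, sgn(-1045)=−, so -1.
(a,b)_19: α=4, u≡10; β=3, v≡13 (mod 19); (10|19)=-1, (13|19)=-1; sign (−1)^0·-1^3·-1^4 = -1.
(a,b)_3: α=4, u≡1; β=4, v≡2 (mod 3); (1|3)=+1, (2|3)=-1; sign (−1)^0·+1^4·-1^4 = +1.
(a,b)_41: α=3, u≡11; β=2, v≡2 (mod 41); (11|41)=-1, (2|41)=+1; sign (−1)^0·-1^2·+1^3 = +1.
(a,b)_5: α=1, u≡4; β=1, v≡1 (mod 5); (4|5)=+1, (1|5)=+1; sign (−1)^0·+1^1·+1^1 = +1.
|Ram(-5945, -1045)| = 4, even; anisotropic at {2, 11, 19, ∞}.

[2, 11, 19, inf]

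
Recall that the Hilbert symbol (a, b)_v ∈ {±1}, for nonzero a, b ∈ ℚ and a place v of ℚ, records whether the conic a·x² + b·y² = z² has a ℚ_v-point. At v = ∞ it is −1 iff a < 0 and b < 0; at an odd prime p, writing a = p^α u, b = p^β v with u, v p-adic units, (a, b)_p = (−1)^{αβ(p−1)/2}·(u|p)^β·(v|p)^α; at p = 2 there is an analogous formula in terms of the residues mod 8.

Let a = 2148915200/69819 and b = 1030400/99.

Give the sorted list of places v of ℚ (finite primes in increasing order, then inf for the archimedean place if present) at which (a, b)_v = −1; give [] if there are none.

[2, 7, 11, 17]

Mod squares: a ≡ 1938, b ≡ 1771. Check v ∈ {∞, 2, 3, 5, 7, 11, 17, 19, 23, 37, 47}.
v=11: a=11^0·(≡7), b=11^-1·(≡7) mod 11; (7|11)=-1, (7|11)=-1; (−1)^{0·-1·5}·(-1)^-1·(-1)^0 = -1.
v=3: a=3^-1·(≡1), b=3^-2·(≡1) mod 3; (1|3)=+1, (1|3)=+1; (−1)^{-1·-2·1}·(+1)^-2·(+1)^-1 = +1.
v=37: a=37^-2·(≡19), b=37^0·(≡35) mod 37; (19|37)=-1, (35|37)=-1; (−1)^{-2·0·18}·(-1)^0·(-1)^-2 = +1.
v=2: v_2(a)=11, v_2(b)=8; units ≡ 1, 3 (mod 8); ε·ε+αω+βω = 0·1+11·1+8·0 ≡ 1  ⇒  (a,b)_2 = -1.
v=7: a=7^0·(≡5), b=7^1·(≡4) mod 7; (5|7)=-1, (4|7)=+1; (−1)^{0·1·3}·(-1)^1·(+1)^0 = -1.
v=19: a=19^1·(≡1), b=19^0·(≡17) mod 19; (1|19)=+1, (17|19)=+1; (−1)^{1·0·9}·(+1)^0·(+1)^1 = +1.
v=17: a=17^-1·(≡11), b=17^0·(≡7) mod 17; (11|17)=-1, (7|17)=-1; (−1)^{-1·0·8}·(-1)^0·(-1)^-1 = -1.
v=∞: 1938 > 0 and 1771 > 0  ⇒  (a,b)_∞ = +1.
v=23: a=23^0·(≡6), b=23^1·(≡6) mod 23; (6|23)=+1, (6|23)=+1; (−1)^{0·1·11}·(+1)^1·(+1)^0 = +1.
v=47: a=47^2·(≡35), b=47^0·(≡32) mod 47; (35|47)=-1, (32|47)=+1; (−1)^{2·0·23}·(-1)^0·(+1)^2 = +1.
v=5: a=5^2·(≡2), b=5^2·(≡4) mod 5; (2|5)=-1, (4|5)=+1; (−1)^{2·2·2}·(-1)^2·(+1)^2 = +1.
(1938, 1771 / ℚ) ramifies at {2, 7, 11, 17}: a division algebra.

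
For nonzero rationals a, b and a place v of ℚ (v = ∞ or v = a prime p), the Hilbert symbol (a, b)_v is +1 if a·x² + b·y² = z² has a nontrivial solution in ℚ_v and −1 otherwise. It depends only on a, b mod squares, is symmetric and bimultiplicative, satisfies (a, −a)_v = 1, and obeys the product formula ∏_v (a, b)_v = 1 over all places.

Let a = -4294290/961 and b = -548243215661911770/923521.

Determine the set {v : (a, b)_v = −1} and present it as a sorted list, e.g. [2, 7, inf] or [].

Mod squares: a ≡ -210, b ≡ -2730. Check v ∈ {∞, 2, 3, 5, 7, 11, 13, 31}.
v=31: a=31^-2·(≡16), b=31^-4·(≡13) mod 31; (16|31)=+1, (13|31)=-1; (−1)^{-2·-4·15}·(+1)^-4·(-1)^-2 = +1.
v=5: a=5^1·(≡2), b=5^1·(≡1) mod 5; (2|5)=-1, (1|5)=+1; (−1)^{1·1·2}·(-1)^1·(+1)^1 = -1.
v=3: a=3^1·(≡2), b=3^5·(≡2) mod 3; (2|3)=-1, (2|3)=-1; (−1)^{1·5·1}·(-1)^5·(-1)^1 = -1.
v=13: a=13^2·(≡8), b=13^5·(≡8) mod 13; (8|13)=-1, (8|13)=-1; (−1)^{2·5·6}·(-1)^5·(-1)^2 = -1.
v=7: a=7^1·(≡5), b=7^3·(≡2) mod 7; (5|7)=-1, (2|7)=+1; (−1)^{1·3·3}·(-1)^3·(+1)^1 = +1.
v=11: a=11^2·(≡10), b=11^6·(≡4) mod 11; (10|11)=-1, (4|11)=+1; (−1)^{2·6·5}·(-1)^6·(+1)^2 = +1.
v=∞: -210 < 0 and -2730 < 0  ⇒  (a,b)_∞ = -1.
v=2: v_2(a)=1, v_2(b)=1; units ≡ 7, 3 (mod 8); ε·ε+αω+βω = 1·1+1·1+1·0 ≡ 0  ⇒  (a,b)_2 = +1.
|Ram(-210, -2730)| = 4, even; anisotropic at {3, 5, 13, ∞}.

[3, 5, 13, inf]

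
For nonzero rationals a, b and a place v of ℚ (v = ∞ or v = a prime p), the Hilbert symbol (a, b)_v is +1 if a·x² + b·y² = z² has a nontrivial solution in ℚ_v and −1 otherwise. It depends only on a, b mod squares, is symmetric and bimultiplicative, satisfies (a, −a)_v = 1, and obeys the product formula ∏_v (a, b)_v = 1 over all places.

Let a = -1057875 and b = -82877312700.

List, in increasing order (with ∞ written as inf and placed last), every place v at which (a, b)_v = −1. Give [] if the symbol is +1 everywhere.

(a, b) ≡ (-42315, -7) mod (ℚ^×)²; places V = {2, 3, 5, 7, 13, 31, ∞}.
(a,b)_31: α=1, u≡6; β=2, v≡29 (mod 31); (6|31)=-1, (29|31)=-1; sign (−1)^0·-1^2·-1^1 = -1.
(a,b)_3: α=1, u≡1; β=6, v≡2 (mod 3); (1|3)=+1, (2|3)=-1; sign (−1)^0·+1^6·-1^1 = -1.
(a,b)_∞: sgn(-42315)=−, sgn(-7)=−, so -1.
(a,b)_7: α=1, u≡5; β=1, v≡3 (mod 7); (5|7)=-1, (3|7)=-1; sign (−1)^1·-1^1·-1^1 = -1.
(a,b)_13: α=1, u≡5; β=2, v≡11 (mod 13); (5|13)=-1, (11|13)=-1; sign (−1)^0·-1^2·-1^1 = -1.
(a,b)_2: α=0, β=2; u≡5, v≡1 (mod 8); ε(u)ε(v)=0·0, αω(v)=0·0, βω(u)=2·1; sum ≡ 0  ⇒  +1.
(a,b)_5: α=3, u≡2; β=2, v≡2 (mod 5); (2|5)=-1, (2|5)=-1; sign (−1)^0·-1^2·-1^3 = -1.
|Ram(-42315, -7)| = 6, even; anisotropic at {3, 5, 7, 13, 31, ∞}.

[3, 5, 7, 13, 31, inf]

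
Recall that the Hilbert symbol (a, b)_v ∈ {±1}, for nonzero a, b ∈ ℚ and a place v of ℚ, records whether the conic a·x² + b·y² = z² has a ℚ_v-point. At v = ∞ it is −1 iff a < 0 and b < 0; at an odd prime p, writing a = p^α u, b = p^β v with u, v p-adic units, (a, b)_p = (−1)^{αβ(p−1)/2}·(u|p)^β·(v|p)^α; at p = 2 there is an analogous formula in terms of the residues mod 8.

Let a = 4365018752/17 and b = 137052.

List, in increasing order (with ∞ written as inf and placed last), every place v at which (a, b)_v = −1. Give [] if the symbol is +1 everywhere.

[41, 47]

Mod squares: a ≡ 1378666, b ≡ 47. Check v ∈ {∞, 2, 3, 17, 23, 29, 41, 43, 47}.
v=29: a=29^2·(≡22), b=29^0·(≡27) mod 29; (22|29)=+1, (27|29)=-1; (−1)^{2·0·14}·(+1)^0·(-1)^2 = +1.
v=∞: 1378666 > 0 and 47 > 0  ⇒  (a,b)_∞ = +1.
v=3: a=3^0·(≡1), b=3^6·(≡2) mod 3; (1|3)=+1, (2|3)=-1; (−1)^{0·6·1}·(+1)^6·(-1)^0 = +1.
v=41: a=41^1·(≡14), b=41^0·(≡30) mod 41; (14|41)=-1, (30|41)=-1; (−1)^{1·0·20}·(-1)^0·(-1)^1 = -1.
v=43: a=43^1·(≡27), b=43^0·(≡11) mod 43; (27|43)=-1, (11|43)=+1; (−1)^{1·0·21}·(-1)^0·(+1)^1 = +1.
v=17: a=17^-1·(≡16), b=17^0·(≡15) mod 17; (16|17)=+1, (15|17)=+1; (−1)^{-1·0·8}·(+1)^0·(+1)^-1 = +1.
v=2: v_2(a)=7, v_2(b)=2; units ≡ 5, 7 (mod 8); ε·ε+αω+βω = 0·1+7·0+2·1 ≡ 0  ⇒  (a,b)_2 = +1.
v=47: a=47^0·(≡26), b=47^1·(≡2) mod 47; (26|47)=-1, (2|47)=+1; (−1)^{0·1·23}·(-1)^1·(+1)^0 = -1.
v=23: a=23^1·(≡3), b=23^0·(≡18) mod 23; (3|23)=+1, (18|23)=+1; (−1)^{1·0·11}·(+1)^0·(+1)^1 = +1.
|Ram(1378666, 47)| = 2, even; anisotropic at {41, 47}.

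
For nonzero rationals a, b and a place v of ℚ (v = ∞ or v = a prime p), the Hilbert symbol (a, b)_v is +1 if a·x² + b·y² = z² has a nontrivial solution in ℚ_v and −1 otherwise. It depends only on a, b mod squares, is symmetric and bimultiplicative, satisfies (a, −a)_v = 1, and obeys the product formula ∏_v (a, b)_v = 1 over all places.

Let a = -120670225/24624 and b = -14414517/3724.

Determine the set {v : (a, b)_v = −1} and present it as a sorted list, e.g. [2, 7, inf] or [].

Mod squares: a ≡ -19, b ≡ -247. Check v ∈ {∞, 2, 3, 5, 7, 13, 19}.
v=∞: -19 < 0 and -247 < 0  ⇒  (a,b)_∞ = -1.
v=5: a=5^2·(≡4), b=5^0·(≡2) mod 5; (4|5)=+1, (2|5)=-1; (−1)^{2·0·2}·(+1)^0·(-1)^2 = +1.
v=13: a=13^6·(≡7), b=13^3·(≡5) mod 13; (7|13)=-1, (5|13)=-1; (−1)^{6·3·6}·(-1)^3·(-1)^6 = -1.
v=7: a=7^0·(≡2), b=7^-2·(≡5) mod 7; (2|7)=+1, (5|7)=-1; (−1)^{0·-2·3}·(+1)^-2·(-1)^0 = +1.
v=3: a=3^-4·(≡2), b=3^8·(≡2) mod 3; (2|3)=-1, (2|3)=-1; (−1)^{-4·8·1}·(-1)^8·(-1)^-4 = +1.
v=2: v_2(a)=-4, v_2(b)=-2; units ≡ 5, 1 (mod 8); ε·ε+αω+βω = 0·0+-4·0+-2·1 ≡ 0  ⇒  (a,b)_2 = +1.
v=19: a=19^-1·(≡12), b=19^-1·(≡7) mod 19; (12|19)=-1, (7|19)=+1; (−1)^{-1·-1·9}·(-1)^-1·(+1)^-1 = +1.
Ram(-19, -247) = {13, ∞}; no ℚ_13-point on the conic.

[13, inf]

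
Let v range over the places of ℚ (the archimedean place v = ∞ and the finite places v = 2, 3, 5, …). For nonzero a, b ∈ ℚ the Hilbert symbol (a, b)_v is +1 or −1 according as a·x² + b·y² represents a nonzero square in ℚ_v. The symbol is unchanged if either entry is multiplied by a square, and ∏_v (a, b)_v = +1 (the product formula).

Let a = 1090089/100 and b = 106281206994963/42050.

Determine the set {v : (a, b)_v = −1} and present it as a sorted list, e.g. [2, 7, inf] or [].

(a, b) ≡ (1001, 10374) mod (ℚ^×)²; places V = {2, 3, 5, 7, 11, 13, 19, 29, ∞}.
(a,b)_5: α=-2, u≡1; β=-2, v≡4 (mod 5); (1|5)=+1, (4|5)=+1; sign (−1)^0·+1^-2·+1^-2 = +1.
(a,b)_∞: sgn(1001)=+, sgn(10374)=+, so +1.
(a,b)_3: α=2, u≡2; β=1, v≡2 (mod 3); (2|3)=-1, (2|3)=-1; sign (−1)^0·-1^1·-1^2 = -1.
(a,b)_2: α=-2, β=-1; u≡1, v≡3 (mod 8); ε(u)ε(v)=0·1, αω(v)=-2·1, βω(u)=-1·0; sum ≡ 0  ⇒  +1.
(a,b)_7: α=1, u≡6; β=3, v≡3 (mod 7); (6|7)=-1, (3|7)=-1; sign (−1)^1·-1^3·-1^1 = -1.
(a,b)_19: α=0, u≡8; β=1, v≡2 (mod 19); (8|19)=-1, (2|19)=-1; sign (−1)^0·-1^1·-1^0 = -1.
(a,b)_13: α=1, u≡9; β=5, v≡11 (mod 13); (9|13)=+1, (11|13)=-1; sign (−1)^0·+1^5·-1^1 = -1.
(a,b)_29: α=0, u≡14; β=-2, v≡15 (mod 29); (14|29)=-1, (15|29)=-1; sign (−1)^0·-1^-2·-1^0 = +1.
(a,b)_11: α=3, u≡5; β=4, v≡5 (mod 11); (5|11)=+1, (5|11)=+1; sign (−1)^0·+1^4·+1^3 = +1.
(1001, 10374 / ℚ) ramifies at {3, 7, 13, 19}: a division algebra.

[3, 7, 13, 19]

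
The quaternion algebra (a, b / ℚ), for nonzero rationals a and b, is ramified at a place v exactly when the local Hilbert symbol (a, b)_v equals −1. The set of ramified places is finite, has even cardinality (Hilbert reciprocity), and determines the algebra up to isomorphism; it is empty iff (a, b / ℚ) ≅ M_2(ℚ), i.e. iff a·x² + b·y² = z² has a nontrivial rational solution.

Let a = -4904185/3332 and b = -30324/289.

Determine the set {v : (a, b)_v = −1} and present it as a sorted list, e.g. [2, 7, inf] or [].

Mod squares: a ≡ -230945, b ≡ -21. Check v ∈ {∞, 2, 3, 5, 7, 11, 13, 17, 19}.
v=2: v_2(a)=-2, v_2(b)=2; units ≡ 7, 3 (mod 8); ε·ε+αω+βω = 1·1+-2·1+2·0 ≡ 1  ⇒  (a,b)_2 = -1.
v=17: a=17^-1·(≡1), b=17^-2·(≡4) mod 17; (1|17)=+1, (4|17)=+1; (−1)^{-1·-2·8}·(+1)^-2·(+1)^-1 = +1.
v=13: a=13^1·(≡7), b=13^0·(≡6) mod 13; (7|13)=-1, (6|13)=-1; (−1)^{1·0·6}·(-1)^0·(-1)^1 = -1.
v=5: a=5^1·(≡4), b=5^0·(≡4) mod 5; (4|5)=+1, (4|5)=+1; (−1)^{1·0·2}·(+1)^0·(+1)^1 = +1.
v=3: a=3^0·(≡1), b=3^1·(≡2) mod 3; (1|3)=+1, (2|3)=-1; (−1)^{0·1·1}·(+1)^1·(-1)^0 = +1.
v=7: a=7^-2·(≡3), b=7^1·(≡4) mod 7; (3|7)=-1, (4|7)=+1; (−1)^{-2·1·3}·(-1)^1·(+1)^-2 = -1.
v=∞: -230945 < 0 and -21 < 0  ⇒  (a,b)_∞ = -1.
v=19: a=19^3·(≡1), b=19^2·(≡17) mod 19; (1|19)=+1, (17|19)=+1; (−1)^{3·2·9}·(+1)^2·(+1)^3 = +1.
v=11: a=11^1·(≡5), b=11^0·(≡1) mod 11; (5|11)=+1, (1|11)=+1; (−1)^{1·0·5}·(+1)^0·(+1)^1 = +1.
(-230945, -21 / ℚ) ramifies at {2, 7, 13, ∞}: a division algebra.

[2, 7, 13, inf]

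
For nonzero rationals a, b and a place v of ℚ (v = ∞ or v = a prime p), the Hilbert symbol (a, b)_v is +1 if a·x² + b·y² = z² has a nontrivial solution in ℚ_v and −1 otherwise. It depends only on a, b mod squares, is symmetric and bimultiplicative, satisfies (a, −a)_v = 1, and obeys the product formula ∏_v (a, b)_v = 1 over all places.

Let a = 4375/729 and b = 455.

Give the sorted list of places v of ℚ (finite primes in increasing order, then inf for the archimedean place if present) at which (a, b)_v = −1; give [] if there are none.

Mod squares: a ≡ 7, b ≡ 455. Check v ∈ {∞, 2, 3, 5, 7, 13}.
v=13: a=13^0·(≡7), b=13^1·(≡9) mod 13; (7|13)=-1, (9|13)=+1; (−1)^{0·1·6}·(-1)^1·(+1)^0 = -1.
v=2: v_2(a)=0, v_2(b)=0; units ≡ 7, 7 (mod 8); ε·ε+αω+βω = 1·1+0·0+0·0 ≡ 1  ⇒  (a,b)_2 = -1.
v=7: a=7^1·(≡2), b=7^1·(≡2) mod 7; (2|7)=+1, (2|7)=+1; (−1)^{1·1·3}·(+1)^1·(+1)^1 = -1.
v=5: a=5^4·(≡3), b=5^1·(≡1) mod 5; (3|5)=-1, (1|5)=+1; (−1)^{4·1·2}·(-1)^1·(+1)^4 = -1.
v=3: a=3^-6·(≡1), b=3^0·(≡2) mod 3; (1|3)=+1, (2|3)=-1; (−1)^{-6·0·1}·(+1)^0·(-1)^-6 = +1.
v=∞: 7 > 0 and 455 > 0  ⇒  (a,b)_∞ = +1.
(7, 455 / ℚ) ramifies at {2, 5, 7, 13}: a division algebra.

[2, 5, 7, 13]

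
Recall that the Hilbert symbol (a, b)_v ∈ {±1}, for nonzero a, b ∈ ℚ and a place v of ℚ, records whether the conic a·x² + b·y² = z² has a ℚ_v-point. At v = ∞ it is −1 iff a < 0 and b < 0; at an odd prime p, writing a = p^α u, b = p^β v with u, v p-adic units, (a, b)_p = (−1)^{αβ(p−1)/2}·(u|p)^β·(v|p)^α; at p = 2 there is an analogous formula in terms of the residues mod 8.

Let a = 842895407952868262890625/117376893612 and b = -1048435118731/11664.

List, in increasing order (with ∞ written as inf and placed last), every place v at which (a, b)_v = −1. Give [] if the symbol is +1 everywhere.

(a, b) ≡ (51, -40579) mod (ℚ^×)²; places V = {2, 3, 5, 7, 11, 13, 17, 19, 23, 31, 37, ∞}.
(a,b)_5: α=8, u≡4; β=0, v≡1 (mod 5); (4|5)=+1, (1|5)=+1; sign (−1)^0·+1^0·+1^8 = +1.
(a,b)_23: α=2, u≡14; β=2, v≡18 (mod 23); (14|23)=-1, (18|23)=+1; sign (−1)^0·-1^2·+1^2 = +1.
(a,b)_11: α=-2, u≡7; β=1, v≡10 (mod 11); (7|11)=-1, (10|11)=-1; sign (−1)^0·-1^1·-1^-2 = -1.
(a,b)_37: α=-2, u≡8; β=0, v≡4 (mod 37); (8|37)=-1, (4|37)=+1; sign (−1)^0·-1^0·+1^-2 = +1.
(a,b)_2: α=-2, β=-4; u≡3, v≡5 (mod 8); ε(u)ε(v)=1·0, αω(v)=-2·1, βω(u)=-4·1; sum ≡ 0  ⇒  +1.
(a,b)_19: α=2, u≡15; β=0, v≡16 (mod 19); (15|19)=-1, (16|19)=+1; sign (−1)^0·-1^0·+1^2 = +1.
(a,b)_∞: sgn(51)=+, sgn(-40579)=−, so +1.
(a,b)_3: α=-11, u≡2; β=-6, v≡2 (mod 3); (2|3)=-1, (2|3)=-1; sign (−1)^0·-1^-6·-1^-11 = -1.
(a,b)_7: α=2, u≡4; β=1, v≡3 (mod 7); (4|7)=+1, (3|7)=-1; sign (−1)^0·+1^1·-1^2 = +1.
(a,b)_31: α=2, u≡1; β=1, v≡3 (mod 31); (1|31)=+1, (3|31)=-1; sign (−1)^0·+1^1·-1^2 = +1.
(a,b)_17: α=5, u≡7; β=3, v≡7 (mod 17); (7|17)=-1, (7|17)=-1; sign (−1)^0·-1^3·-1^5 = +1.
(a,b)_13: α=2, u≡12; β=2, v≡11 (mod 13); (12|13)=+1, (11|13)=-1; sign (−1)^0·+1^2·-1^2 = +1.
Ram(51, -40579) = {3, 11}; no ℚ_3-point on the conic.

[3, 11]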